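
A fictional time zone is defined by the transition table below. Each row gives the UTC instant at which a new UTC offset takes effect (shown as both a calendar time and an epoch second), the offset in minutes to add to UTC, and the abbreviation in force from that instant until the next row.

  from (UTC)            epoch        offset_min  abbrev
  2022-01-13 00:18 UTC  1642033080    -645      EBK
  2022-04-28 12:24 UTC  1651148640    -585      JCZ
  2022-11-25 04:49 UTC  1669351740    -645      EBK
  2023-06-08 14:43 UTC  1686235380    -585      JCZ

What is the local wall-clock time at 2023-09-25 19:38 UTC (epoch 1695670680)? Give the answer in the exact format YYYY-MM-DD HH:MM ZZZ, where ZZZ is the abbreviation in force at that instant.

Query: 2023-09-25 19:38 UTC
Rule 4/4 (JCZ, -09:45): 2023-06-08 14:43 UTC ≤ query < +∞
19·60 + 38 - 585 = 593 min
593 = 0·1440 + 593; 593 = 9·60 + 53 → 09:53, same day
→ 2023-09-25 09:53 JCZ

2023-09-25 09:53 JCZ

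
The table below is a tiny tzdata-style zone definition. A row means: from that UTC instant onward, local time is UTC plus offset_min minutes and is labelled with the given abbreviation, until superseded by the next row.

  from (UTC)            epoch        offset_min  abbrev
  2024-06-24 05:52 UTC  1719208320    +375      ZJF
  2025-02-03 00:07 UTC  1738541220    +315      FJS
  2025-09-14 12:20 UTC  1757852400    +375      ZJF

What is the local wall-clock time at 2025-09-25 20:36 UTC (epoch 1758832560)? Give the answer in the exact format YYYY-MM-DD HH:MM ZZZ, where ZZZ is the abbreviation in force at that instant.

2025-09-26 02:51 ZJF

Query: 2025-09-25 20:36 UTC
Rule 3/3 (ZJF, +06:15): 2025-09-14 12:20 UTC ≤ query < +∞
20·60 + 36 + 375 = 1611 min
1611 = 1·1440 + 171; 171 = 2·60 + 51 → 02:51, 2025-09-25 + 1 day = 2025-09-26
→ 2025-09-26 02:51 ZJF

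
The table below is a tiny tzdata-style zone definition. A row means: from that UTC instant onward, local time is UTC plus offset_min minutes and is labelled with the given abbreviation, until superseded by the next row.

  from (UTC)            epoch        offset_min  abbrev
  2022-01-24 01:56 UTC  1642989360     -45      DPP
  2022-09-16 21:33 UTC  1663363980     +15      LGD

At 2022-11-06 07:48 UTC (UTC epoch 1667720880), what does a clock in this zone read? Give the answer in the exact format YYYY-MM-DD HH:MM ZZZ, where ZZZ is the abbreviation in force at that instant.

Query: 2022-11-06 07:48 UTC
Rule 2/2 (LGD, +00:15): 2022-09-16 21:33 UTC ≤ query < +∞
7·60 + 48 + 15 = 483 min
483 = 0·1440 + 483; 483 = 8·60 + 3 → 08:03, same day
→ 2022-11-06 08:03 LGD

2022-11-06 08:03 LGD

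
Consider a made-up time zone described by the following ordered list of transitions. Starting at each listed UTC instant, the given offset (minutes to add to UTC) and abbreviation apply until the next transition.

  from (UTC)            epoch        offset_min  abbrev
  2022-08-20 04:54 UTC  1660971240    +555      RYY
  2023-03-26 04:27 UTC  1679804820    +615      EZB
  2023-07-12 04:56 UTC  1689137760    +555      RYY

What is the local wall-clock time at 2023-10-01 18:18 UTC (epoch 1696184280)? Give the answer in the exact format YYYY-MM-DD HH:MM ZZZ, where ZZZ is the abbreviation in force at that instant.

2023-10-02 03:33 RYY

Query: 2023-10-01 18:18 UTC
Rule 3/3 (RYY, +09:15): 2023-07-12 04:56 UTC ≤ query < +∞
18·60 + 18 + 555 = 1653 min
1653 = 1·1440 + 213; 213 = 3·60 + 33 → 03:33, 2023-10-01 + 1 day = 2023-10-02
→ 2023-10-02 03:33 RYY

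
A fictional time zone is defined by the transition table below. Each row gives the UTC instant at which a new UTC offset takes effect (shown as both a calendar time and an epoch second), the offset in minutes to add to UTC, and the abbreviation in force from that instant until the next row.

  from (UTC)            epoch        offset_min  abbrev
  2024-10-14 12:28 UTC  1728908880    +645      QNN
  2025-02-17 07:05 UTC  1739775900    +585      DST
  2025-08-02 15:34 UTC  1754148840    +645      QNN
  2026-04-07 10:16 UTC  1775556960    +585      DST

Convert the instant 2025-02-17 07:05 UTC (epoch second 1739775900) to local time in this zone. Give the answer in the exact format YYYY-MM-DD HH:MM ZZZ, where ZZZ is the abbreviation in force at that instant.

Query: 2025-02-17 07:05 UTC
Rule 2/4 (DST, +09:45): 2025-02-17 07:05 UTC ≤ query < 2025-08-02 15:34 UTC
7·60 + 5 + 585 = 1010 min
1010 = 0·1440 + 1010; 1010 = 16·60 + 50 → 16:50, same day
→ 2025-02-17 16:50 DST

2025-02-17 16:50 DST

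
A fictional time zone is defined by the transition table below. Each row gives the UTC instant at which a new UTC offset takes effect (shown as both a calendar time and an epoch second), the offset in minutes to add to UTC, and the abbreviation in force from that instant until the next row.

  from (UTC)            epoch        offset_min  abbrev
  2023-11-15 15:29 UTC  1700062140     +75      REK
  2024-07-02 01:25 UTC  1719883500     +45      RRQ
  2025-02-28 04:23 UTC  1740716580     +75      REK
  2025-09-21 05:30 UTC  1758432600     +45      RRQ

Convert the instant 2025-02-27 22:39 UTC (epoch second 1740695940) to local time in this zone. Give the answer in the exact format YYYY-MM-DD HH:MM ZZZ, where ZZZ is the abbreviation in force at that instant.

Query: 2025-02-27 22:39 UTC
Rule 2/4 (RRQ, +00:45): 2024-07-02 01:25 UTC ≤ query < 2025-02-28 04:23 UTC
22·60 + 39 + 45 = 1404 min
1404 = 0·1440 + 1404; 1404 = 23·60 + 24 → 23:24, same day
→ 2025-02-27 23:24 RRQ

2025-02-27 23:24 RRQ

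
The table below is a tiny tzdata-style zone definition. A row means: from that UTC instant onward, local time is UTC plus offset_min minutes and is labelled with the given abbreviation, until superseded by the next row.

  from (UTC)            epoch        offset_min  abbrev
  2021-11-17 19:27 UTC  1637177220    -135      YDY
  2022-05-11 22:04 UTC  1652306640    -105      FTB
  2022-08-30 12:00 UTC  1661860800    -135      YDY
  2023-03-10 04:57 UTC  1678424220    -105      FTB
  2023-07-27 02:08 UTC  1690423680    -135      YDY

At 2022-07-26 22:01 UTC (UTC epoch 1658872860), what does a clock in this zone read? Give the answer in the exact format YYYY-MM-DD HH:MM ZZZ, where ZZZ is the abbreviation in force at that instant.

Query: 2022-07-26 22:01 UTC
Rule 2/5 (FTB, -01:45): 2022-05-11 22:04 UTC ≤ query < 2022-08-30 12:00 UTC
22·60 + 1 - 105 = 1216 min
1216 = 0·1440 + 1216; 1216 = 20·60 + 16 → 20:16, same day
→ 2022-07-26 20:16 FTB

2022-07-26 20:16 FTB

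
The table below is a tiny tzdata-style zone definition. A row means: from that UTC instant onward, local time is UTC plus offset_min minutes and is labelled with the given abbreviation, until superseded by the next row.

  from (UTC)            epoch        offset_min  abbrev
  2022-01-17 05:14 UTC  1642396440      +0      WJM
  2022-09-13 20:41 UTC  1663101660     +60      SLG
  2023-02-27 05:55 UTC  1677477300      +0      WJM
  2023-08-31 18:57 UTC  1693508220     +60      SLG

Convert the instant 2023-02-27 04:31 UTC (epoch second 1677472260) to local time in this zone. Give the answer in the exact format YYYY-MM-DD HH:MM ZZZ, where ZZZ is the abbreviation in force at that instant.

Query: 2023-02-27 04:31 UTC
Rule 2/4 (SLG, +01:00): 2022-09-13 20:41 UTC ≤ query < 2023-02-27 05:55 UTC
4·60 + 31 + 60 = 331 min
331 = 0·1440 + 331; 331 = 5·60 + 31 → 05:31, same day
→ 2023-02-27 05:31 SLG

2023-02-27 05:31 SLG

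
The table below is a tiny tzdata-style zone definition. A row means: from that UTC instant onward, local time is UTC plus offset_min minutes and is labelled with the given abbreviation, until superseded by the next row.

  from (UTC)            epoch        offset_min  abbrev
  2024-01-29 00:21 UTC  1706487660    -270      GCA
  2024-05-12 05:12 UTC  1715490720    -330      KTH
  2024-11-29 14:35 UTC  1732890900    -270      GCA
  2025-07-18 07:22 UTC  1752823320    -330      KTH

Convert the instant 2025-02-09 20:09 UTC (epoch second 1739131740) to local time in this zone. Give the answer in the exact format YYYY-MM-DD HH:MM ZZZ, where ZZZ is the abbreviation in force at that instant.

Query: 2025-02-09 20:09 UTC
Rule 3/4 (GCA, -04:30): 2024-11-29 14:35 UTC ≤ query < 2025-07-18 07:22 UTC
20·60 + 9 - 270 = 939 min
939 = 0·1440 + 939; 939 = 15·60 + 39 → 15:39, same day
→ 2025-02-09 15:39 GCA

2025-02-09 15:39 GCA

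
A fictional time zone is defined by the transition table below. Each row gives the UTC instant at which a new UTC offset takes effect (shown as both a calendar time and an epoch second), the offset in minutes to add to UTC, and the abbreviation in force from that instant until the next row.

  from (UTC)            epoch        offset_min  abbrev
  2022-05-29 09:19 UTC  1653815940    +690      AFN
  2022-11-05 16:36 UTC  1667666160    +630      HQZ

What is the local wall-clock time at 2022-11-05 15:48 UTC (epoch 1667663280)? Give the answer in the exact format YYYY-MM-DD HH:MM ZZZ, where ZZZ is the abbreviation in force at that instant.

Query: 2022-11-05 15:48 UTC
Rule 1/2 (AFN, +11:30): 2022-05-29 09:19 UTC ≤ query < 2022-11-05 16:36 UTC
15·60 + 48 + 690 = 1638 min
1638 = 1·1440 + 198; 198 = 3·60 + 18 → 03:18, 2022-11-05 + 1 day = 2022-11-06
→ 2022-11-06 03:18 AFN

2022-11-06 03:18 AFN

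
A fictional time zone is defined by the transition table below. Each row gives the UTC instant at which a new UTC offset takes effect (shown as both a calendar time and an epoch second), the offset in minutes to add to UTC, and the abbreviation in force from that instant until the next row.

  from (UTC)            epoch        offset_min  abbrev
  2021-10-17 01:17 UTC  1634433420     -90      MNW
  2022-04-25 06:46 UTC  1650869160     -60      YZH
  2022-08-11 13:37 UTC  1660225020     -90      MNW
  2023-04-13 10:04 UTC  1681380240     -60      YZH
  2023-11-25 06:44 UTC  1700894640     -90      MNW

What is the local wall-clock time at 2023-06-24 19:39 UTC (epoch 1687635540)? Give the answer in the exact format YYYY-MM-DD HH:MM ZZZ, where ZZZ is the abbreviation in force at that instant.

Query: 2023-06-24 19:39 UTC
Rule 4/5 (YZH, -01:00): 2023-04-13 10:04 UTC ≤ query < 2023-11-25 06:44 UTC
19·60 + 39 - 60 = 1119 min
1119 = 0·1440 + 1119; 1119 = 18·60 + 39 → 18:39, same day
→ 2023-06-24 18:39 YZH

2023-06-24 18:39 YZH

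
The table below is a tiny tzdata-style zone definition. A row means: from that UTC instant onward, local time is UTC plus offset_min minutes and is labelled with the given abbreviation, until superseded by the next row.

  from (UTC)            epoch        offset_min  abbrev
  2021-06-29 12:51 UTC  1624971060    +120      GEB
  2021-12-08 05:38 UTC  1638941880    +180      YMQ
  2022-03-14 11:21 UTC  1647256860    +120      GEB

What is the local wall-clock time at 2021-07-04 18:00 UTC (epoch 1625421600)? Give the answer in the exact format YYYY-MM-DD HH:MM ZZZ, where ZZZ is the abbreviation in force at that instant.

2021-07-04 20:00 GEB

Query: 2021-07-04 18:00 UTC
Rule 1/3 (GEB, +02:00): 2021-06-29 12:51 UTC ≤ query < 2021-12-08 05:38 UTC
18·60 + 0 + 120 = 1200 min
1200 = 0·1440 + 1200; 1200 = 20·60 + 0 → 20:00, same day
→ 2021-07-04 20:00 GEB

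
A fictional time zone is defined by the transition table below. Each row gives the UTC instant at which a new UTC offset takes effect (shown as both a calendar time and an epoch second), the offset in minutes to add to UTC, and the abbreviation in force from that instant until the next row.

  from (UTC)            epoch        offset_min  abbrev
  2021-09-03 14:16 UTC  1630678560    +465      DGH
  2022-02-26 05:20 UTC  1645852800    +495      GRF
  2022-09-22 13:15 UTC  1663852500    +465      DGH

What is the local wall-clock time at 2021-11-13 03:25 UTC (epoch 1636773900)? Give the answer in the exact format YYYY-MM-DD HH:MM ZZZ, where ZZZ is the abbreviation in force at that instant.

Query: 2021-11-13 03:25 UTC
Rule 1/3 (DGH, +07:45): 2021-09-03 14:16 UTC ≤ query < 2022-02-26 05:20 UTC
3·60 + 25 + 465 = 670 min
670 = 0·1440 + 670; 670 = 11·60 + 10 → 11:10, same day
→ 2021-11-13 11:10 DGH

2021-11-13 11:10 DGH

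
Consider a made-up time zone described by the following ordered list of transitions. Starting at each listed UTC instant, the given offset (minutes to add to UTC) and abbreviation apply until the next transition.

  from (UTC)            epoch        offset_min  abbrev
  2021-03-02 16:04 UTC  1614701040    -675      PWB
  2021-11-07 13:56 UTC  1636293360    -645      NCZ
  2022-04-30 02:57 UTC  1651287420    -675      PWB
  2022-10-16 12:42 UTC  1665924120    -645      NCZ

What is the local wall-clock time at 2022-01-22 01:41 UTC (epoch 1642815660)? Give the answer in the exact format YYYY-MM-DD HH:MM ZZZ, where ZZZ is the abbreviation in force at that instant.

Query: 2022-01-22 01:41 UTC
Rule 2/4 (NCZ, -10:45): 2021-11-07 13:56 UTC ≤ query < 2022-04-30 02:57 UTC
1·60 + 41 - 645 = -544 min
-544 = -1·1440 + 896; 896 = 14·60 + 56 → 14:56, 2022-01-22 - 1 day = 2022-01-21
→ 2022-01-21 14:56 NCZ

2022-01-21 14:56 NCZ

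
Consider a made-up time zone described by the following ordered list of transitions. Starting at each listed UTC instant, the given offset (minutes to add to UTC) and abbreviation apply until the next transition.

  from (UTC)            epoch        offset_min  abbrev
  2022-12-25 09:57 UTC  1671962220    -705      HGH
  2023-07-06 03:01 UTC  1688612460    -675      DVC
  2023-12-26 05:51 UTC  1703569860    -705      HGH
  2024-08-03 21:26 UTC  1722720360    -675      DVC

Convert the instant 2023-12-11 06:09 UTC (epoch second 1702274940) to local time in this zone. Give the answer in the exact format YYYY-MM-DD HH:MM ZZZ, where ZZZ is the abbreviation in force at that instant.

2023-12-10 18:54 DVC

Query: 2023-12-11 06:09 UTC
Rule 2/4 (DVC, -11:15): 2023-07-06 03:01 UTC ≤ query < 2023-12-26 05:51 UTC
6·60 + 9 - 675 = -306 min
-306 = -1·1440 + 1134; 1134 = 18·60 + 54 → 18:54, 2023-12-11 - 1 day = 2023-12-10
→ 2023-12-10 18:54 DVC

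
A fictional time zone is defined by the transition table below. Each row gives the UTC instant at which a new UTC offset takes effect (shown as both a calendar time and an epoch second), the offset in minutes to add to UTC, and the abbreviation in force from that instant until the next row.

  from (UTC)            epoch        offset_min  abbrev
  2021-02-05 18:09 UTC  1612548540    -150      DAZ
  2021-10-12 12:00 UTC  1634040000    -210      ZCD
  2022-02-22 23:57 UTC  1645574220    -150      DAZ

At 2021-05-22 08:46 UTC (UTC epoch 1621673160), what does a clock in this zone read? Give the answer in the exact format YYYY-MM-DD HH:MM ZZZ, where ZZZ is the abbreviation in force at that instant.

2021-05-22 06:16 DAZ

Query: 2021-05-22 08:46 UTC
Rule 1/3 (DAZ, -02:30): 2021-02-05 18:09 UTC ≤ query < 2021-10-12 12:00 UTC
8·60 + 46 - 150 = 376 min
376 = 0·1440 + 376; 376 = 6·60 + 16 → 06:16, same day
→ 2021-05-22 06:16 DAZ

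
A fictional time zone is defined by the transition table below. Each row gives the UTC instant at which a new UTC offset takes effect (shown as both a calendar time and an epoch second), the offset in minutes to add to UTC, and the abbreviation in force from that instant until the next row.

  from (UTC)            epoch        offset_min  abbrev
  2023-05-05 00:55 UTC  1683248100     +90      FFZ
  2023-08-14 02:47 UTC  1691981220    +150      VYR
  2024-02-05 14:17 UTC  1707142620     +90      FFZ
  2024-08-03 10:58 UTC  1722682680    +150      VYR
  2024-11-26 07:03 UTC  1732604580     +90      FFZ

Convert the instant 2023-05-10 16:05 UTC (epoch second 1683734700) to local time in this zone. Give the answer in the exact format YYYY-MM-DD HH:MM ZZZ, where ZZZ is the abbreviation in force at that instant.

2023-05-10 17:35 FFZ

Query: 2023-05-10 16:05 UTC
Rule 1/5 (FFZ, +01:30): 2023-05-05 00:55 UTC ≤ query < 2023-08-14 02:47 UTC
16·60 + 5 + 90 = 1055 min
1055 = 0·1440 + 1055; 1055 = 17·60 + 35 → 17:35, same day
→ 2023-05-10 17:35 FFZ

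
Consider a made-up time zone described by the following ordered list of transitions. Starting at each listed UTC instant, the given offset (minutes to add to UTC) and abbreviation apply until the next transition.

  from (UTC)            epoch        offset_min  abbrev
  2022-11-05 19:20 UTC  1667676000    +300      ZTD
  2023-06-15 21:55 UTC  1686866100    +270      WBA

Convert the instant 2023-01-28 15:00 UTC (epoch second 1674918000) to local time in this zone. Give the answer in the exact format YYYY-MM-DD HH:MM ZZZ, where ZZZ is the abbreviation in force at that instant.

Query: 2023-01-28 15:00 UTC
Rule 1/2 (ZTD, +05:00): 2022-11-05 19:20 UTC ≤ query < 2023-06-15 21:55 UTC
15·60 + 0 + 300 = 1200 min
1200 = 0·1440 + 1200; 1200 = 20·60 + 0 → 20:00, same day
→ 2023-01-28 20:00 ZTD

2023-01-28 20:00 ZTD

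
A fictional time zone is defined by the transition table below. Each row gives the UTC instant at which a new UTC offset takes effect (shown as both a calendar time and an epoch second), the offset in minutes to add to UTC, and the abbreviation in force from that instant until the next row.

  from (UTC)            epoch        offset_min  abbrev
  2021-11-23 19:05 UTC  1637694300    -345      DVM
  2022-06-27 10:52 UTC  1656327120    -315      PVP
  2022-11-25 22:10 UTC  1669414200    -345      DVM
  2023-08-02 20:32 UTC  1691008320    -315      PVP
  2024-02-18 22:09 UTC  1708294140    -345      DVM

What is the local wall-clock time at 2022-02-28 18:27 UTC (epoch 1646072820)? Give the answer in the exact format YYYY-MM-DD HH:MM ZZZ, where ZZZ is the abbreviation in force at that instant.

Query: 2022-02-28 18:27 UTC
Rule 1/5 (DVM, -05:45): 2021-11-23 19:05 UTC ≤ query < 2022-06-27 10:52 UTC
18·60 + 27 - 345 = 762 min
762 = 0·1440 + 762; 762 = 12·60 + 42 → 12:42, same day
→ 2022-02-28 12:42 DVM

2022-02-28 12:42 DVM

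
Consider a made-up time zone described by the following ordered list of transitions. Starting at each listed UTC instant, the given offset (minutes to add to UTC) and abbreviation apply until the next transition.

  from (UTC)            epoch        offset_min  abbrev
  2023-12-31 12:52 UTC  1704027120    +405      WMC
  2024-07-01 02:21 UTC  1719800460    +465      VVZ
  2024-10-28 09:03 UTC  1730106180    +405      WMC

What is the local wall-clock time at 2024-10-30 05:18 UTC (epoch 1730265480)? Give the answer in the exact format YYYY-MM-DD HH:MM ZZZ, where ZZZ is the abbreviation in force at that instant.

2024-10-30 12:03 WMC

Query: 2024-10-30 05:18 UTC
Rule 3/3 (WMC, +06:45): 2024-10-28 09:03 UTC ≤ query < +∞
5·60 + 18 + 405 = 723 min
723 = 0·1440 + 723; 723 = 12·60 + 3 → 12:03, same day
→ 2024-10-30 12:03 WMC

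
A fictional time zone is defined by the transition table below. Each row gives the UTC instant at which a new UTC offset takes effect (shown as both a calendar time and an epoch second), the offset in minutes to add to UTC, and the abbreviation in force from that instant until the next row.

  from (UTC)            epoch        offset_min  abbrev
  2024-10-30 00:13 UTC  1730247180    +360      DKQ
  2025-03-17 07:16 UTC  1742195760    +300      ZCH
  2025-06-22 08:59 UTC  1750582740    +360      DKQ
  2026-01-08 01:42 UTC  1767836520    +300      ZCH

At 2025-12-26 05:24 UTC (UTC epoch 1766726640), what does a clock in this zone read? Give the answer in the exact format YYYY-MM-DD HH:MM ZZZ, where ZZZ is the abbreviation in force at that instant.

Query: 2025-12-26 05:24 UTC
Rule 3/4 (DKQ, +06:00): 2025-06-22 08:59 UTC ≤ query < 2026-01-08 01:42 UTC
5·60 + 24 + 360 = 684 min
684 = 0·1440 + 684; 684 = 11·60 + 24 → 11:24, same day
→ 2025-12-26 11:24 DKQ

2025-12-26 11:24 DKQ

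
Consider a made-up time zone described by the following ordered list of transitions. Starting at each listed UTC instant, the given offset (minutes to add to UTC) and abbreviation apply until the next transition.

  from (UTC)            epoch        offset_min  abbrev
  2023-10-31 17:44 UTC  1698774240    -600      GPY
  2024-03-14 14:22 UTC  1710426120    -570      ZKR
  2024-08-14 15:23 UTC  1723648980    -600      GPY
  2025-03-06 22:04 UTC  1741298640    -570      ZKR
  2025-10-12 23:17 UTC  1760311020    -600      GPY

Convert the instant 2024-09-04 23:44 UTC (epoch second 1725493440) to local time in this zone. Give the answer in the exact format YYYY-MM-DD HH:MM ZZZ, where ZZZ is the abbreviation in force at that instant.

Query: 2024-09-04 23:44 UTC
Rule 3/5 (GPY, -10:00): 2024-08-14 15:23 UTC ≤ query < 2025-03-06 22:04 UTC
23·60 + 44 - 600 = 824 min
824 = 0·1440 + 824; 824 = 13·60 + 44 → 13:44, same day
→ 2024-09-04 13:44 GPY

2024-09-04 13:44 GPY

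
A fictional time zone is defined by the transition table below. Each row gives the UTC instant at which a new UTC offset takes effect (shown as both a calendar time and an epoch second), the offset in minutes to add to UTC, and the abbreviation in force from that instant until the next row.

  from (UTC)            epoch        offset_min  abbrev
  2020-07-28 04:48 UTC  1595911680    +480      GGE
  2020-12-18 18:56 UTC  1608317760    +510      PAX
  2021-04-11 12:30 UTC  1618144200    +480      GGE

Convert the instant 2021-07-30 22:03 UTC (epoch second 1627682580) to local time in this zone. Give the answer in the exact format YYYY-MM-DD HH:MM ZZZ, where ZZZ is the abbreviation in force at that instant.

Query: 2021-07-30 22:03 UTC
Rule 3/3 (GGE, +08:00): 2021-04-11 12:30 UTC ≤ query < +∞
22·60 + 3 + 480 = 1803 min
1803 = 1·1440 + 363; 363 = 6·60 + 3 → 06:03, 2021-07-30 + 1 day = 2021-07-31
→ 2021-07-31 06:03 GGE

2021-07-31 06:03 GGE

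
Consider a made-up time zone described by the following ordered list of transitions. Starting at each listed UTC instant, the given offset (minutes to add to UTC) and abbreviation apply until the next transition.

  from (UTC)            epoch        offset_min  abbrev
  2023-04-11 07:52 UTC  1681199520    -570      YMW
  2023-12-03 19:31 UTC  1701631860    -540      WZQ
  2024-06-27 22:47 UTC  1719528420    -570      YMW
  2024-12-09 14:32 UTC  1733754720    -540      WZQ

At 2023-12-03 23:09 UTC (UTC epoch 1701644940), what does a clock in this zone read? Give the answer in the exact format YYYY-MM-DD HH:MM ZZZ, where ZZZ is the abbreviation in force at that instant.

Query: 2023-12-03 23:09 UTC
Rule 2/4 (WZQ, -09:00): 2023-12-03 19:31 UTC ≤ query < 2024-06-27 22:47 UTC
23·60 + 9 - 540 = 849 min
849 = 0·1440 + 849; 849 = 14·60 + 9 → 14:09, same day
→ 2023-12-03 14:09 WZQ

2023-12-03 14:09 WZQ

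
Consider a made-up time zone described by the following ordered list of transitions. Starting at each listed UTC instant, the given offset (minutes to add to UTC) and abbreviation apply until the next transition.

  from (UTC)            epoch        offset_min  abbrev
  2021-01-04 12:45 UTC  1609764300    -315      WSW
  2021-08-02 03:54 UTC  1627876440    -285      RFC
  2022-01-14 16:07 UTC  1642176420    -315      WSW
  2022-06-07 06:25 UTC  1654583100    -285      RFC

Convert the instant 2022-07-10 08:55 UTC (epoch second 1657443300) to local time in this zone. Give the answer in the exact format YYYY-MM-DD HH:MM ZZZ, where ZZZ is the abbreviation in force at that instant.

2022-07-10 04:10 RFC

Query: 2022-07-10 08:55 UTC
Rule 4/4 (RFC, -04:45): 2022-06-07 06:25 UTC ≤ query < +∞
8·60 + 55 - 285 = 250 min
250 = 0·1440 + 250; 250 = 4·60 + 10 → 04:10, same day
→ 2022-07-10 04:10 RFC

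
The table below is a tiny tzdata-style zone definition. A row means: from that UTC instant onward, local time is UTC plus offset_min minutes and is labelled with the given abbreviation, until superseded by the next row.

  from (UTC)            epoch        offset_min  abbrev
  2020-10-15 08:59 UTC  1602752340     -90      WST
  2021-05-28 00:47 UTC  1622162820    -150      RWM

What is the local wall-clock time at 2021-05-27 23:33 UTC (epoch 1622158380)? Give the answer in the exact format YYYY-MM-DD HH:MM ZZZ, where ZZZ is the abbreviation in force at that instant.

2021-05-27 22:03 WST

Query: 2021-05-27 23:33 UTC
Rule 1/2 (WST, -01:30): 2020-10-15 08:59 UTC ≤ query < 2021-05-28 00:47 UTC
23·60 + 33 - 90 = 1323 min
1323 = 0·1440 + 1323; 1323 = 22·60 + 3 → 22:03, same day
→ 2021-05-27 22:03 WST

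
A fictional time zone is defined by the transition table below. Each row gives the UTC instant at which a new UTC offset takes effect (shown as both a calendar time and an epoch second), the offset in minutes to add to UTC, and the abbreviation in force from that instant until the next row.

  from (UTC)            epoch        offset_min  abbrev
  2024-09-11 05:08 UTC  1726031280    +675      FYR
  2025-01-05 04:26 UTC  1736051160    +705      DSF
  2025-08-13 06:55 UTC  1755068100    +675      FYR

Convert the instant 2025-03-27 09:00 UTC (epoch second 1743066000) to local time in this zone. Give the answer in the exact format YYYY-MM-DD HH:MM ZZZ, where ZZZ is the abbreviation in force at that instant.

2025-03-27 20:45 DSF

Query: 2025-03-27 09:00 UTC
Rule 2/3 (DSF, +11:45): 2025-01-05 04:26 UTC ≤ query < 2025-08-13 06:55 UTC
9·60 + 0 + 705 = 1245 min
1245 = 0·1440 + 1245; 1245 = 20·60 + 45 → 20:45, same day
→ 2025-03-27 20:45 DSF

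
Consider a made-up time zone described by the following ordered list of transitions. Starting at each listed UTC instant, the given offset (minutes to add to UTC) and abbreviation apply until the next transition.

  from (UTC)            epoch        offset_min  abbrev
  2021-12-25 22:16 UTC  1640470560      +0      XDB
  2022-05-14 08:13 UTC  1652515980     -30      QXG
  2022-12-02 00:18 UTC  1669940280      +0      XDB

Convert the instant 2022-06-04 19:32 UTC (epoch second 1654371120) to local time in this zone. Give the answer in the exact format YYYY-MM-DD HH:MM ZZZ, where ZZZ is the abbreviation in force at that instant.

2022-06-04 19:02 QXG

Query: 2022-06-04 19:32 UTC
Rule 2/3 (QXG, -00:30): 2022-05-14 08:13 UTC ≤ query < 2022-12-02 00:18 UTC
19·60 + 32 - 30 = 1142 min
1142 = 0·1440 + 1142; 1142 = 19·60 + 2 → 19:02, same day
→ 2022-06-04 19:02 QXG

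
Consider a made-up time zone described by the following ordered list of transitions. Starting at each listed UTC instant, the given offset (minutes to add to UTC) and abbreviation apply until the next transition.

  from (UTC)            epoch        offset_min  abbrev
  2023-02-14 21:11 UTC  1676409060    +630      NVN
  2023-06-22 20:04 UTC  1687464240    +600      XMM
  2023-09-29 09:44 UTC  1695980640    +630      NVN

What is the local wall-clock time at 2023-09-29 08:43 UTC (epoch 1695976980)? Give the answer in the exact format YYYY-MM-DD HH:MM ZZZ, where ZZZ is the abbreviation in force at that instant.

2023-09-29 18:43 XMM

Query: 2023-09-29 08:43 UTC
Rule 2/3 (XMM, +10:00): 2023-06-22 20:04 UTC ≤ query < 2023-09-29 09:44 UTC
8·60 + 43 + 600 = 1123 min
1123 = 0·1440 + 1123; 1123 = 18·60 + 43 → 18:43, same day
→ 2023-09-29 18:43 XMM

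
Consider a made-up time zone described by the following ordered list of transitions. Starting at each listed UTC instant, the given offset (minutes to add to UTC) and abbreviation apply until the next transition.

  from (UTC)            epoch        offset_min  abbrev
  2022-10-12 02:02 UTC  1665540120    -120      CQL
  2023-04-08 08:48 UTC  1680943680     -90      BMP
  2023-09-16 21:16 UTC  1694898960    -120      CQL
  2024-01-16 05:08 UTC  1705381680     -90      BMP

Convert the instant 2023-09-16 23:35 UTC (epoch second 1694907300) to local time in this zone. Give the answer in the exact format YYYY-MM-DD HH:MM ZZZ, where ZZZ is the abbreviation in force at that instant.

Query: 2023-09-16 23:35 UTC
Rule 3/4 (CQL, -02:00): 2023-09-16 21:16 UTC ≤ query < 2024-01-16 05:08 UTC
23·60 + 35 - 120 = 1295 min
1295 = 0·1440 + 1295; 1295 = 21·60 + 35 → 21:35, same day
→ 2023-09-16 21:35 CQL

2023-09-16 21:35 CQL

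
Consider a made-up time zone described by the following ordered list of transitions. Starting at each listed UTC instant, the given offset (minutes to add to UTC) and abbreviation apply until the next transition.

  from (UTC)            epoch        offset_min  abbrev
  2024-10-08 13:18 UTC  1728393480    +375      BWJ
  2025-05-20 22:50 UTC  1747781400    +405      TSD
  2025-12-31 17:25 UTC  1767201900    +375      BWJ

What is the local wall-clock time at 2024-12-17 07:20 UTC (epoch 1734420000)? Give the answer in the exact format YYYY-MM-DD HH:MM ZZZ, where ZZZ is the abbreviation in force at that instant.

2024-12-17 13:35 BWJ

Query: 2024-12-17 07:20 UTC
Rule 1/3 (BWJ, +06:15): 2024-10-08 13:18 UTC ≤ query < 2025-05-20 22:50 UTC
7·60 + 20 + 375 = 815 min
815 = 0·1440 + 815; 815 = 13·60 + 35 → 13:35, same day
→ 2024-12-17 13:35 BWJ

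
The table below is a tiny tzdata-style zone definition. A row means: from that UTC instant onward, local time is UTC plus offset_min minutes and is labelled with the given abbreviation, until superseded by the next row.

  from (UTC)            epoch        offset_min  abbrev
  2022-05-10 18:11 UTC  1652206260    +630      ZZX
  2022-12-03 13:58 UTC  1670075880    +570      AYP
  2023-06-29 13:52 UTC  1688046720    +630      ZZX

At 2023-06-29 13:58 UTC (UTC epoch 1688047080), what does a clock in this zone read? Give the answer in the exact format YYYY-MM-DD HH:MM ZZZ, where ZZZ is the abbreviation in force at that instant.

2023-06-30 00:28 ZZX

Query: 2023-06-29 13:58 UTC
Rule 3/3 (ZZX, +10:30): 2023-06-29 13:52 UTC ≤ query < +∞
13·60 + 58 + 630 = 1468 min
1468 = 1·1440 + 28; 28 = 0·60 + 28 → 00:28, 2023-06-29 + 1 day = 2023-06-30
→ 2023-06-30 00:28 ZZX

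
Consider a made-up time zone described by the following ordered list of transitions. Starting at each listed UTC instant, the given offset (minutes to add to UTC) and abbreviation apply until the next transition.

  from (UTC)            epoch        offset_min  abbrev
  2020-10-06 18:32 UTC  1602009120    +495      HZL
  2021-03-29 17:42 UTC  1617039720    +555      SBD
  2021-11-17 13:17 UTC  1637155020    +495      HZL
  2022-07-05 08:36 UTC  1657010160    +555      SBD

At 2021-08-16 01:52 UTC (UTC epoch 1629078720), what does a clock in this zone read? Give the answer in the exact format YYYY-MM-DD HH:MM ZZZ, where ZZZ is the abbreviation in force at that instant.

2021-08-16 11:07 SBD

Query: 2021-08-16 01:52 UTC
Rule 2/4 (SBD, +09:15): 2021-03-29 17:42 UTC ≤ query < 2021-11-17 13:17 UTC
1·60 + 52 + 555 = 667 min
667 = 0·1440 + 667; 667 = 11·60 + 7 → 11:07, same day
→ 2021-08-16 11:07 SBD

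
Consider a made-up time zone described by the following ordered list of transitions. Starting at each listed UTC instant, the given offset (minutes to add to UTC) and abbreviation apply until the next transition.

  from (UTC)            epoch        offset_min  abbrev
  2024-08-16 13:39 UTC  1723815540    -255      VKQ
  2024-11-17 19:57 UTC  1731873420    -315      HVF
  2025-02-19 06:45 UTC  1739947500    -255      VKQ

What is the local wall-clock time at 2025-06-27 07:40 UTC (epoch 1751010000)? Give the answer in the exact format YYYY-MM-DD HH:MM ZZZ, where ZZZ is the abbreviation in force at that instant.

2025-06-27 03:25 VKQ

Query: 2025-06-27 07:40 UTC
Rule 3/3 (VKQ, -04:15): 2025-02-19 06:45 UTC ≤ query < +∞
7·60 + 40 - 255 = 205 min
205 = 0·1440 + 205; 205 = 3·60 + 25 → 03:25, same day
→ 2025-06-27 03:25 VKQ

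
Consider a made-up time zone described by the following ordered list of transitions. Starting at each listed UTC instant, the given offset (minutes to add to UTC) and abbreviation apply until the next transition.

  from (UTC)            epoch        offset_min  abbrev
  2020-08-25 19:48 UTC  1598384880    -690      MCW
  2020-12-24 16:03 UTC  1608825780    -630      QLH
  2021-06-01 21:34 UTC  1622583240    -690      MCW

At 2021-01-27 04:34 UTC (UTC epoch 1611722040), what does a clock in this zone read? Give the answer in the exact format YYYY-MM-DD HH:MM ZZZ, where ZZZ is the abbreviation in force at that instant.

2021-01-26 18:04 QLH

Query: 2021-01-27 04:34 UTC
Rule 2/3 (QLH, -10:30): 2020-12-24 16:03 UTC ≤ query < 2021-06-01 21:34 UTC
4·60 + 34 - 630 = -356 min
-356 = -1·1440 + 1084; 1084 = 18·60 + 4 → 18:04, 2021-01-27 - 1 day = 2021-01-26
→ 2021-01-26 18:04 QLH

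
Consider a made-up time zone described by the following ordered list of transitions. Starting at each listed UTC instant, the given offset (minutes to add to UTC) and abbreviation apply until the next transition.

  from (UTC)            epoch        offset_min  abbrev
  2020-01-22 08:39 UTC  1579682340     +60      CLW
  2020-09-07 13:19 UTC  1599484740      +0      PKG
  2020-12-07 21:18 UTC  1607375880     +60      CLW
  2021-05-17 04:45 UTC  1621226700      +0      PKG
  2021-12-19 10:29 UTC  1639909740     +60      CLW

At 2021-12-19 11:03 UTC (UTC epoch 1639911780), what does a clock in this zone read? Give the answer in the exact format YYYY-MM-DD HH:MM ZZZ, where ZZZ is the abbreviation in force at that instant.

Query: 2021-12-19 11:03 UTC
Rule 5/5 (CLW, +01:00): 2021-12-19 10:29 UTC ≤ query < +∞
11·60 + 3 + 60 = 723 min
723 = 0·1440 + 723; 723 = 12·60 + 3 → 12:03, same day
→ 2021-12-19 12:03 CLW

2021-12-19 12:03 CLW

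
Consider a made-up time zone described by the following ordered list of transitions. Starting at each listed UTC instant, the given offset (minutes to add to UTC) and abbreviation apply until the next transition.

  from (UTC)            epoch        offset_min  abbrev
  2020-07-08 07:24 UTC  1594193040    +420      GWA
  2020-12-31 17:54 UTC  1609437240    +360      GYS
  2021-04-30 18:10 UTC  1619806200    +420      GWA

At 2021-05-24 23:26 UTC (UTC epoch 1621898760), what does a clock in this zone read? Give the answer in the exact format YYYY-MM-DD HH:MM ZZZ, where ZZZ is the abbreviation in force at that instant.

2021-05-25 06:26 GWA

Query: 2021-05-24 23:26 UTC
Rule 3/3 (GWA, +07:00): 2021-04-30 18:10 UTC ≤ query < +∞
23·60 + 26 + 420 = 1826 min
1826 = 1·1440 + 386; 386 = 6·60 + 26 → 06:26, 2021-05-24 + 1 day = 2021-05-25
→ 2021-05-25 06:26 GWA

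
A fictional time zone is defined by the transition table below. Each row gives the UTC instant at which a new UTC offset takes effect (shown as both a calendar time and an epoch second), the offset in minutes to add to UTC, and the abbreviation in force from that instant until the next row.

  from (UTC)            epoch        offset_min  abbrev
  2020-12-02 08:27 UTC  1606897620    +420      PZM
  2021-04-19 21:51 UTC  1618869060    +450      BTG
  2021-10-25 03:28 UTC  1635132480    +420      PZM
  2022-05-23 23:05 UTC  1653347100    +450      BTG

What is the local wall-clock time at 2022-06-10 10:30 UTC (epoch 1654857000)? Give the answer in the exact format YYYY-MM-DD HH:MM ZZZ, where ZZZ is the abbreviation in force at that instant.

2022-06-10 18:00 BTG

Query: 2022-06-10 10:30 UTC
Rule 4/4 (BTG, +07:30): 2022-05-23 23:05 UTC ≤ query < +∞
10·60 + 30 + 450 = 1080 min
1080 = 0·1440 + 1080; 1080 = 18·60 + 0 → 18:00, same day
→ 2022-06-10 18:00 BTG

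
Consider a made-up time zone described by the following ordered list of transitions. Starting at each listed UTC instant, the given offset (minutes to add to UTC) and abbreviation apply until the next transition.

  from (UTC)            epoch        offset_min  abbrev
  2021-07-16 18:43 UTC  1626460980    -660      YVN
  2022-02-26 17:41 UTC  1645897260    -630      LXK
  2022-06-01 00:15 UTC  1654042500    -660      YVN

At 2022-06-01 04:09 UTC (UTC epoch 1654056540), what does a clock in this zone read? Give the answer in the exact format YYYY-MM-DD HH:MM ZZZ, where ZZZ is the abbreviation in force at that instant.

Query: 2022-06-01 04:09 UTC
Rule 3/3 (YVN, -11:00): 2022-06-01 00:15 UTC ≤ query < +∞
4·60 + 9 - 660 = -411 min
-411 = -1·1440 + 1029; 1029 = 17·60 + 9 → 17:09, 2022-06-01 - 1 day = 2022-05-31
→ 2022-05-31 17:09 YVN

2022-05-31 17:09 YVN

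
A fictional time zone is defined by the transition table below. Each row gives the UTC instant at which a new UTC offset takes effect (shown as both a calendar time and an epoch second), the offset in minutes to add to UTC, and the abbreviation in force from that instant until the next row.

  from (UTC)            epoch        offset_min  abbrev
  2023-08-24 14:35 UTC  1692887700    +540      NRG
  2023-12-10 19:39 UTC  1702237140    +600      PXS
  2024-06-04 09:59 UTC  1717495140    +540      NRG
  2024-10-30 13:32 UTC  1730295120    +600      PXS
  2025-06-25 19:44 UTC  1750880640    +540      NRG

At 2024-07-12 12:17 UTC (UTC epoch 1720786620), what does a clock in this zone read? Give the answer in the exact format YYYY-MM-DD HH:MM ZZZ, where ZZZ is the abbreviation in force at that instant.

Query: 2024-07-12 12:17 UTC
Rule 3/5 (NRG, +09:00): 2024-06-04 09:59 UTC ≤ query < 2024-10-30 13:32 UTC
12·60 + 17 + 540 = 1277 min
1277 = 0·1440 + 1277; 1277 = 21·60 + 17 → 21:17, same day
→ 2024-07-12 21:17 NRG

2024-07-12 21:17 NRG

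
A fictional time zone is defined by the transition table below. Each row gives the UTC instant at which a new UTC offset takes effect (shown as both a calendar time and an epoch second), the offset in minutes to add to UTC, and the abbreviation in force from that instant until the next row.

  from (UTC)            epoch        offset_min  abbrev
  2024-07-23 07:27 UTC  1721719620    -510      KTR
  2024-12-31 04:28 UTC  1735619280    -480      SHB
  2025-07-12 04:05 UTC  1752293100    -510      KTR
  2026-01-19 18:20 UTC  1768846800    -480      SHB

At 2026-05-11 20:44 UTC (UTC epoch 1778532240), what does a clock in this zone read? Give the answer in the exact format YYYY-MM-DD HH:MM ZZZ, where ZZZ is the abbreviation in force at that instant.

2026-05-11 12:44 SHB

Query: 2026-05-11 20:44 UTC
Rule 4/4 (SHB, -08:00): 2026-01-19 18:20 UTC ≤ query < +∞
20·60 + 44 - 480 = 764 min
764 = 0·1440 + 764; 764 = 12·60 + 44 → 12:44, same day
→ 2026-05-11 12:44 SHB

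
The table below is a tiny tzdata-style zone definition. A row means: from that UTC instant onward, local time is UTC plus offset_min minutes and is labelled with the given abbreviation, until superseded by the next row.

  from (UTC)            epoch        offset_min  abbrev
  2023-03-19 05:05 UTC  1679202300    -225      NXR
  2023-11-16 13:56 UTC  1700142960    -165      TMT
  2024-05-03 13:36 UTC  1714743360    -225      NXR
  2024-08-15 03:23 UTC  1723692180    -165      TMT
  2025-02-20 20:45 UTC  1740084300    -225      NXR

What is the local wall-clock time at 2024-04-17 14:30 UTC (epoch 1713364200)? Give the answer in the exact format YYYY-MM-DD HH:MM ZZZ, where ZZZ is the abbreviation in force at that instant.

Query: 2024-04-17 14:30 UTC
Rule 2/5 (TMT, -02:45): 2023-11-16 13:56 UTC ≤ query < 2024-05-03 13:36 UTC
14·60 + 30 - 165 = 705 min
705 = 0·1440 + 705; 705 = 11·60 + 45 → 11:45, same day
→ 2024-04-17 11:45 TMT

2024-04-17 11:45 TMT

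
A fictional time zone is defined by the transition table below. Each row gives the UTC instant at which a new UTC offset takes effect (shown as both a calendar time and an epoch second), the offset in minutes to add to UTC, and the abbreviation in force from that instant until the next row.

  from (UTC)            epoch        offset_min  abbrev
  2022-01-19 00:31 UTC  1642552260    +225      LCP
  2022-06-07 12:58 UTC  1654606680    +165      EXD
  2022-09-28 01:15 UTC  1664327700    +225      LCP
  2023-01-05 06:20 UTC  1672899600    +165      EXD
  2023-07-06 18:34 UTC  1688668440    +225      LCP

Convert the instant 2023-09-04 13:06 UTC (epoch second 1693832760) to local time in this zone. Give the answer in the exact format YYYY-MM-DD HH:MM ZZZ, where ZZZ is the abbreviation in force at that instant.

Query: 2023-09-04 13:06 UTC
Rule 5/5 (LCP, +03:45): 2023-07-06 18:34 UTC ≤ query < +∞
13·60 + 6 + 225 = 1011 min
1011 = 0·1440 + 1011; 1011 = 16·60 + 51 → 16:51, same day
→ 2023-09-04 16:51 LCP

2023-09-04 16:51 LCP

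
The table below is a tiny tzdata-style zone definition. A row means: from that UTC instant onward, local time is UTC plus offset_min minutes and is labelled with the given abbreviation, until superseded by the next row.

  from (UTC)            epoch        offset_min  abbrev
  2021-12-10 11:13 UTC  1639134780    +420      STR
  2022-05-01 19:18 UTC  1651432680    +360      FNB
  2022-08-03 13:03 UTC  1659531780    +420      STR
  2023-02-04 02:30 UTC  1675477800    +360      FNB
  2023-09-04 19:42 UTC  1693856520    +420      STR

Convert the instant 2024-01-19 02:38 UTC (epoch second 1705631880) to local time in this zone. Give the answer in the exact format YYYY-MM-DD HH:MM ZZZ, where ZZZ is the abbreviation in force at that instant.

2024-01-19 09:38 STR

Query: 2024-01-19 02:38 UTC
Rule 5/5 (STR, +07:00): 2023-09-04 19:42 UTC ≤ query < +∞
2·60 + 38 + 420 = 578 min
578 = 0·1440 + 578; 578 = 9·60 + 38 → 09:38, same day
→ 2024-01-19 09:38 STR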